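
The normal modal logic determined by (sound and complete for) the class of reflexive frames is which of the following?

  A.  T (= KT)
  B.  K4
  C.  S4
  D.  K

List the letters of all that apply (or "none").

A

(A) T (= KT) is determined by exactly this class.
(B) K4 is determined by the class of transitive frames.
(C) S4 is determined by the class of reflexive and transitive frames.
(D) K is determined by the class of arbitrary frames.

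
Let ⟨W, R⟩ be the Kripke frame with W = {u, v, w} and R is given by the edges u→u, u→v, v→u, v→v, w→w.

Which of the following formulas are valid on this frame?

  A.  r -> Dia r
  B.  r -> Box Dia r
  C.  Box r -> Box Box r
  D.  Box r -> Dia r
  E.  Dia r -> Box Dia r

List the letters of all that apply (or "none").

R is reflexive: each world relates to itself.
R is symmetric: every R-edge is matched by its reverse.
R is transitive: R is closed under composition.
R is euclidean: any two R-successors of the same world are R-related.
R is serial: every world has an R-successor.
(A) r -> Dia r (the dual of axiom T) characterises the reflexive frames. R is reflexive — valid.
(B) axiom B: valid iff R is symmetric. R is symmetric — valid.
(C) Box r -> Box Box r is axiom 4; it is valid on a frame exactly when R is transitive. R is transitive, so valid.
(D) Box r -> Dia r (axiom D) characterises the serial frames. R is serial — valid.
(E) Dia r -> Box Dia r (axiom 5) characterises the euclidean frames. R is euclidean — valid.

A, B, C, D, E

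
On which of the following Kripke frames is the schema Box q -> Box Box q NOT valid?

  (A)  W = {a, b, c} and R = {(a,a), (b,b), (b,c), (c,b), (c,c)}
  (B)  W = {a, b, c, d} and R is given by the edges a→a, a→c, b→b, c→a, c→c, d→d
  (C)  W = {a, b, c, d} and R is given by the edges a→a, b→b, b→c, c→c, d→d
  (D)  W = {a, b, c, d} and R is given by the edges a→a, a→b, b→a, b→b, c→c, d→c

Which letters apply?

The schema Box q -> Box Box q is axiom 4; it is valid on a frame iff R is transitive.
(A) R is transitive (R is closed under composition), so the schema is valid here.
(B) R is transitive (R is closed under composition), so the schema is valid here.
(C) R is transitive (R is closed under composition), so the schema is valid here.
(D) R is transitive (R is closed under composition), so the schema is valid here.

none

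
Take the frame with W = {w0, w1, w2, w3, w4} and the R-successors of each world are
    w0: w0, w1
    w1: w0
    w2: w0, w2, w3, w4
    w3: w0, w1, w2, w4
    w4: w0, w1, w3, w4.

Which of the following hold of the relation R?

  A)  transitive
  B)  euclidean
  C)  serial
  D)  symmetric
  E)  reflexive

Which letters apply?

C

(A) not transitive: w1 R w0 and w0 R w1 but not w1 R w1.
(B) not euclidean: w2 R w0 and w2 R w2 but not w0 R w2.
(C) serial: every world has an R-successor.
(D) not symmetric: w2 R w0 but not w0 R w2.
(E) not reflexive: not w1 R w1.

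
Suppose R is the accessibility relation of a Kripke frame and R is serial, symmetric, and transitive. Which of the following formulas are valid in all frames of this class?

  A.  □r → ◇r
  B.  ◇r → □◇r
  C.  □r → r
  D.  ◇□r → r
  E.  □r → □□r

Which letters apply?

A, B, C, D, E

A serial symmetric transitive relation is reflexive (take any v with uRv; symmetry gives vRu and transitivity gives uRu), hence an equivalence relation.
(A) axiom D: valid iff R is serial. Every such R is serial — valid.
(B) ◇r → □◇r is axiom 5; it is valid on a frame exactly when R is euclidean. Every such R is euclidean, so valid.
(C) □r → r (axiom T) characterises the reflexive frames. Every such R is reflexive — valid.
(D) ◇□r → r (the dual of axiom B) characterises the symmetric frames. Every such R is symmetric — valid.
(E) □r → □□r (axiom 4) characterises the transitive frames. Every such R is transitive — valid.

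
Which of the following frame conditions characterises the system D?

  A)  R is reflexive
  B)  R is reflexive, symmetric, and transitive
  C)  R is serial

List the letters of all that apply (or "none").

C

(A) this class determines T (= KT), not D.
(B) this class determines S5, not D.
(C) D is sound and complete for exactly this class.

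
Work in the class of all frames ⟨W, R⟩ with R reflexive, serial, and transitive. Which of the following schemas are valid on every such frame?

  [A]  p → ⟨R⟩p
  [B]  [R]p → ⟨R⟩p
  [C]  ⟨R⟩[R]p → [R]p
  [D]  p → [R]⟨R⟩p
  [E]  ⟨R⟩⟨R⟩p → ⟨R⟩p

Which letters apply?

A, B, E

(A) p → ⟨R⟩p (the dual of axiom T) characterises the reflexive frames. Every such R is reflexive — valid.
(B) [R]p → ⟨R⟩p is axiom D, which corresponds to seriality. Every such R is serial — valid.
(C) ⟨R⟩[R]p → [R]p is the dual of axiom 5; it is valid on a frame exactly when R is euclidean. Such an R need not be euclidean, so not valid.
(D) axiom B: valid iff R is symmetric. Such an R need not be symmetric — not valid.
(E) ⟨R⟩⟨R⟩p → ⟨R⟩p (the dual of axiom 4) characterises the transitive frames. Every such R is transitive — valid.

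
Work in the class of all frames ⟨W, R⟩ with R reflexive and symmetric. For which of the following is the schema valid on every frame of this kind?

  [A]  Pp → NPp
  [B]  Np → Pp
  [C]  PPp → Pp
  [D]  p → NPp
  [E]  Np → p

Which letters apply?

Reflexive relations are serial.
(A) Pp → NPp is axiom 5, which corresponds to the euclidean property. Such an R need not be euclidean — not valid.
(B) Np → Pp is axiom D, which corresponds to seriality. Every such R is serial — valid.
(C) PPp → Pp is the dual of axiom 4, which corresponds to transitivity. Such an R need not be transitive — not valid.
(D) p → NPp is axiom B; it is valid on a frame exactly when R is symmetric. Every such R is symmetric, so valid.
(E) Np → p is axiom T; it is valid on a frame exactly when R is reflexive. Every such R is reflexive, so valid.

B, D, E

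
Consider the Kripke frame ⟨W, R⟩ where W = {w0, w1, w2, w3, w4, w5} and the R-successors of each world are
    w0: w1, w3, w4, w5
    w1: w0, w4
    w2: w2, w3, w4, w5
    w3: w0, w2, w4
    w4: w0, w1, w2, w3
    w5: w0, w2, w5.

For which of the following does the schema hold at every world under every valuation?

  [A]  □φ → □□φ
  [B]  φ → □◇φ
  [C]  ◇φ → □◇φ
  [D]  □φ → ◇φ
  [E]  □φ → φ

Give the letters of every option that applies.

B, D

R is not reflexive: not w0 R w0.
R is symmetric: every R-edge is matched by its reverse.
R is not transitive: w0 R w1 and w1 R w0 but not w0 R w0.
R is not euclidean: w0 R w1 and w0 R w3 but not w1 R w3.
R is serial: every world has an R-successor.
(A) □φ → □□φ (axiom 4) characterises the transitive frames. R is not transitive — not valid.
(B) φ → □◇φ (axiom B) characterises the symmetric frames. R is symmetric — valid.
(C) ◇φ → □◇φ is axiom 5, which corresponds to the euclidean property. R is not euclidean — not valid.
(D) □φ → ◇φ is axiom D; it is valid on a frame exactly when R is serial. R is serial, so valid.
(E) axiom T: valid iff R is reflexive. R is not reflexive — not valid.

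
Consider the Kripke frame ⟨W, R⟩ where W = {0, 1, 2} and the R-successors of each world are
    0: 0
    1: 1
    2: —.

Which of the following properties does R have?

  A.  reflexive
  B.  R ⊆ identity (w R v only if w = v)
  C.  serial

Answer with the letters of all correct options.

(A) not reflexive: not 2 R 2.
(B) ⊆ identity: every R-edge is a self-loop.
(C) not serial: 2 has no R-successor.

B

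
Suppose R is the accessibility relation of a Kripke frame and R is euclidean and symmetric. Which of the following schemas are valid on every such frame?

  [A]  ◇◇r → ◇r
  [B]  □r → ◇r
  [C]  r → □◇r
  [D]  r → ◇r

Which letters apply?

A symmetric euclidean relation is transitive (uRv and vRw give vRu by symmetry, then uRw by the euclidean condition, applied at v).
(A) the dual of axiom 4: valid iff R is transitive. Every such R is transitive — valid.
(B) axiom D: valid iff R is serial. Such an R need not be serial — not valid.
(C) r → □◇r is axiom B, which corresponds to symmetry. Every such R is symmetric — valid.
(D) r → ◇r is the dual of axiom T; it is valid on a frame exactly when R is reflexive. Such an R need not be reflexive, so not valid.

A, C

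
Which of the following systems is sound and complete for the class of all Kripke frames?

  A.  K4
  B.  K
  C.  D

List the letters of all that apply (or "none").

B

(A) K4 is determined by the class of transitive frames.
(B) K is determined by exactly this class.
(C) D is determined by the class of serial frames.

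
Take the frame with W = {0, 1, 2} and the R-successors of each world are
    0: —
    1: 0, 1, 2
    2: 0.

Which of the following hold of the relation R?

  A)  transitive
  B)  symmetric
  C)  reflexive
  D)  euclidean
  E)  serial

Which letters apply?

(A) transitive: R is closed under composition.
(B) not symmetric: 1 R 0 but not 0 R 1.
(C) not reflexive: not 0 R 0.
(D) not euclidean: 1 R 0 and 1 R 1 but not 0 R 1.
(E) not serial: 0 has no R-successor.

A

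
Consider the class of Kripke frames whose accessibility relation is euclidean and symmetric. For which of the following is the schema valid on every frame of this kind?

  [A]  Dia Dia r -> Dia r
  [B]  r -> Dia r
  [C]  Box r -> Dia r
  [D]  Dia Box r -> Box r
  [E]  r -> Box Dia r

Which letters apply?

A symmetric euclidean relation is transitive (uRv and vRw give vRu by symmetry, then uRw by the euclidean condition, applied at v).
(A) Dia Dia r -> Dia r (the dual of axiom 4) characterises the transitive frames. Every such R is transitive — valid.
(B) r -> Dia r is the dual of axiom T, which corresponds to reflexivity. Such an R need not be reflexive — not valid.
(C) Box r -> Dia r (axiom D) characterises the serial frames. Such an R need not be serial — not valid.
(D) Dia Box r -> Box r is the dual of axiom 5; it is valid on a frame exactly when R is euclidean. Every such R is euclidean, so valid.
(E) r -> Box Dia r is axiom B; it is valid on a frame exactly when R is symmetric. Every such R is symmetric, so valid.

A, D, E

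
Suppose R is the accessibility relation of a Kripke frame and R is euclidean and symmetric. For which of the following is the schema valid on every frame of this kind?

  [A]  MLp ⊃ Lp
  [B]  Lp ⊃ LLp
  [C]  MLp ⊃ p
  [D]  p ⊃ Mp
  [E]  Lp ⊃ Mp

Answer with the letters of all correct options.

A, B, C

A symmetric euclidean relation is transitive (uRv and vRw give vRu by symmetry, then uRw by the euclidean condition, applied at v).
(A) MLp ⊃ Lp is the dual of axiom 5; it is valid on a frame exactly when R is euclidean. Every such R is euclidean, so valid.
(B) Lp ⊃ LLp is axiom 4; it is valid on a frame exactly when R is transitive. Every such R is transitive, so valid.
(C) the dual of axiom B: valid iff R is symmetric. Every such R is symmetric — valid.
(D) p ⊃ Mp is the dual of axiom T; it is valid on a frame exactly when R is reflexive. Such an R need not be reflexive, so not valid.
(E) Lp ⊃ Mp (axiom D) characterises the serial frames. Such an R need not be serial — not valid.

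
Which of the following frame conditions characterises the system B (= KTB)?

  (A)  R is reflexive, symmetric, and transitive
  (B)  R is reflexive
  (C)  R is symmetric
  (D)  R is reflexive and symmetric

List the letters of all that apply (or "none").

(A) this class determines S5, not B (= KTB).
(B) this class determines T (= KT), not B (= KTB).
(C) this class determines KB, not B (= KTB).
(D) B (= KTB) is sound and complete for exactly this class.

D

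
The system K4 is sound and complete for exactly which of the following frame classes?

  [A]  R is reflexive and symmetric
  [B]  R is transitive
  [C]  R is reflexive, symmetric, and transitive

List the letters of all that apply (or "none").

(A) this class determines B (= KTB), not K4.
(B) K4 is sound and complete for exactly this class.
(C) this class determines S5, not K4.

B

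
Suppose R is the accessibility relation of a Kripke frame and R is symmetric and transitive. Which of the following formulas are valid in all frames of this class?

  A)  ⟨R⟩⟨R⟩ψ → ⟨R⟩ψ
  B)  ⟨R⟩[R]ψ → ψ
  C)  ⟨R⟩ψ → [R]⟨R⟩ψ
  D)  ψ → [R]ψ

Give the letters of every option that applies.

A symmetric transitive relation is euclidean (uRv and uRw give vRu by symmetry, then vRw by transitivity).
(A) ⟨R⟩⟨R⟩ψ → ⟨R⟩ψ is the dual of axiom 4, which corresponds to transitivity. Every such R is transitive — valid.
(B) ⟨R⟩[R]ψ → ψ is the dual of axiom B; it is valid on a frame exactly when R is symmetric. Every such R is symmetric, so valid.
(C) ⟨R⟩ψ → [R]⟨R⟩ψ (axiom 5) characterises the euclidean frames. Every such R is euclidean — valid.
(D) ψ → [R]ψ is equivalent to ◇p→p; it holds exactly when R ⊆ identity. Such an R need not be a subset of the identity — not valid.

A, B, C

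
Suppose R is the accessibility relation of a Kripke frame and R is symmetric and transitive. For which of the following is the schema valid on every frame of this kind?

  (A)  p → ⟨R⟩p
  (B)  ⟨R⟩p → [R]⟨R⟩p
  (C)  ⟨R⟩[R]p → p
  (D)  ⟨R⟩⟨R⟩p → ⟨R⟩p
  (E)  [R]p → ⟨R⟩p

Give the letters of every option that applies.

B, C, D

A symmetric transitive relation is euclidean (uRv and uRw give vRu by symmetry, then vRw by transitivity).
(A) p → ⟨R⟩p is the dual of axiom T, which corresponds to reflexivity. Such an R need not be reflexive — not valid.
(B) ⟨R⟩p → [R]⟨R⟩p is axiom 5; it is valid on a frame exactly when R is euclidean. Every such R is euclidean, so valid.
(C) ⟨R⟩[R]p → p (the dual of axiom B) characterises the symmetric frames. Every such R is symmetric — valid.
(D) ⟨R⟩⟨R⟩p → ⟨R⟩p is the dual of axiom 4; it is valid on a frame exactly when R is transitive. Every such R is transitive, so valid.
(E) [R]p → ⟨R⟩p is axiom D, which corresponds to seriality. Such an R need not be serial — not valid.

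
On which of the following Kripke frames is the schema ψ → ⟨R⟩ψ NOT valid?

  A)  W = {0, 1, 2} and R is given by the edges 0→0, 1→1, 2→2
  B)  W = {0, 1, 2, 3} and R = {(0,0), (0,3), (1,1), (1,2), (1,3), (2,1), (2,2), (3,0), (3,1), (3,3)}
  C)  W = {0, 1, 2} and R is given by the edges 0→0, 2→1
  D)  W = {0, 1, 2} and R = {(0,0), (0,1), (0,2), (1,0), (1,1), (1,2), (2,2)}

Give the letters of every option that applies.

C

The schema ψ → ⟨R⟩ψ is the dual of axiom T; it is valid on a frame iff R is reflexive.
(A) R is reflexive (each world relates to itself), so the schema is valid here.
(B) R is reflexive (each world relates to itself), so the schema is valid here.
(C) R is not reflexive (not 1 R 1), so the schema fails here.
(D) R is reflexive (each world relates to itself), so the schema is valid here.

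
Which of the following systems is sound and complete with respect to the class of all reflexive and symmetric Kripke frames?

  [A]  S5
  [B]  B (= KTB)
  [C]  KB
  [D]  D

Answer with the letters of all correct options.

(A) S5 is determined by the class of reflexive, symmetric, and transitive frames.
(B) B (= KTB) is determined by exactly this class.
(C) KB is determined by the class of symmetric frames.
(D) D is determined by the class of serial frames.

B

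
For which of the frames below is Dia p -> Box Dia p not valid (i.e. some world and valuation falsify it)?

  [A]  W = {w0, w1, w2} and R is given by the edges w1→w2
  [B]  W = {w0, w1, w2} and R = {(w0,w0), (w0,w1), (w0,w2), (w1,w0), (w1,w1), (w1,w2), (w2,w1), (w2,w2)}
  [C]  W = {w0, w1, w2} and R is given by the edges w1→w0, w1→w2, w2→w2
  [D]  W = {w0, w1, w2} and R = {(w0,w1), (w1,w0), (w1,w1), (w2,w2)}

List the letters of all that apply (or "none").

The schema Dia p -> Box Dia p is axiom 5; it is valid on a frame iff R is euclidean.
(A) R is not euclidean (w1 R w2 and w1 R w2 but not w2 R w2), so the schema fails here.
(B) R is not euclidean (w0 R w2 and w0 R w0 but not w2 R w0), so the schema fails here.
(C) R is not euclidean (w1 R w0 and w1 R w2 but not w0 R w2), so the schema fails here.
(D) R is not euclidean (w1 R w0 and w1 R w0 but not w0 R w0), so the schema fails here.

A, B, C, D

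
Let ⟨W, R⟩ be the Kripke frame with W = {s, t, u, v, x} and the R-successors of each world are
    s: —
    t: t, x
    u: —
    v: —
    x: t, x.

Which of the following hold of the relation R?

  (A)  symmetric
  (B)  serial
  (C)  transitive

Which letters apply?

(A) symmetric: every R-edge is matched by its reverse.
(B) not serial: s has no R-successor.
(C) transitive: R is closed under composition.

A, C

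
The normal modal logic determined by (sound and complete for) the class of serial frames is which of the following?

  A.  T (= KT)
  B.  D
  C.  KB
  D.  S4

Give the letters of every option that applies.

(A) T (= KT) is determined by the class of reflexive frames.
(B) D is determined by exactly this class.
(C) KB is determined by the class of symmetric frames.
(D) S4 is determined by the class of reflexive and transitive frames.

B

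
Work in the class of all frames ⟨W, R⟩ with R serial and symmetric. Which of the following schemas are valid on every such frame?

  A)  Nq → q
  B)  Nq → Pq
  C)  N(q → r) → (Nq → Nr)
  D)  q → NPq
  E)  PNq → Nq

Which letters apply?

B, C, D

(A) Nq → q (axiom T) characterises the reflexive frames. Such an R need not be reflexive — not valid.
(B) Nq → Pq is axiom D, which corresponds to seriality. Every such R is serial — valid.
(C) N(q → r) → (Nq → Nr) is the K axiom; it holds on all frames — valid.
(D) axiom B: valid iff R is symmetric. Every such R is symmetric — valid.
(E) PNq → Nq is the dual of axiom 5, which corresponds to the euclidean property. Such an R need not be euclidean — not valid.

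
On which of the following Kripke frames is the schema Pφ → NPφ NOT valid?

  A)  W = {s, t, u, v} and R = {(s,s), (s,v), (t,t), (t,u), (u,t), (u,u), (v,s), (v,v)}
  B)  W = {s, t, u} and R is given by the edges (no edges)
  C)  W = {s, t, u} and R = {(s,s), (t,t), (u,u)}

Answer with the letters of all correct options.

none

The schema Pφ → NPφ is axiom 5; it is valid on a frame iff R is euclidean.
(A) R is euclidean (any two R-successors of the same world are R-related), so the schema is valid here.
(B) R is euclidean (any two R-successors of the same world are R-related), so the schema is valid here.
(C) R is euclidean (any two R-successors of the same world are R-related), so the schema is valid here.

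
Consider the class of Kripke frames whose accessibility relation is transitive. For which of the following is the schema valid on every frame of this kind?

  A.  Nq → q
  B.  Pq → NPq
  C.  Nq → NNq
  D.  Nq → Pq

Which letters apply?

C

(A) Nq → q is axiom T, which corresponds to reflexivity. Such an R need not be reflexive — not valid.
(B) axiom 5: valid iff R is euclidean. Such an R need not be euclidean — not valid.
(C) axiom 4: valid iff R is transitive. Every such R is transitive — valid.
(D) Nq → Pq (axiom D) characterises the serial frames. Such an R need not be serial — not valid.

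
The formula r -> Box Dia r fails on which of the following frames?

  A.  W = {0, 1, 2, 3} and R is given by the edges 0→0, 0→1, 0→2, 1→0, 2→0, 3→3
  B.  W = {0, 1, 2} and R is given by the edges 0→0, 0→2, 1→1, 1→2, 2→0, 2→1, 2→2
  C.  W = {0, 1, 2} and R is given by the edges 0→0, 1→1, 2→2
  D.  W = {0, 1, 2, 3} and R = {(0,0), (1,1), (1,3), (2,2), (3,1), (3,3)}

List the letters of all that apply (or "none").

The schema r -> Box Dia r is axiom B; it is valid on a frame iff R is symmetric.
(A) R is symmetric (every R-edge is matched by its reverse), so the schema is valid here.
(B) R is symmetric (every R-edge is matched by its reverse), so the schema is valid here.
(C) R is symmetric (every R-edge is matched by its reverse), so the schema is valid here.
(D) R is symmetric (every R-edge is matched by its reverse), so the schema is valid here.

none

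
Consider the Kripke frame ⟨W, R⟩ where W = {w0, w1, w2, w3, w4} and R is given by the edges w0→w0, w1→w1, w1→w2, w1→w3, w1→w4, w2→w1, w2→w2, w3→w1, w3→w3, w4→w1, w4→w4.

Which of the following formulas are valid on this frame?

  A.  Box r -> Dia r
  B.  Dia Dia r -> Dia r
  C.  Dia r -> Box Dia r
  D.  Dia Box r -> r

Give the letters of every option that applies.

R is symmetric: every R-edge is matched by its reverse.
R is not transitive: w2 R w1 and w1 R w3 but not w2 R w3.
R is not euclidean: w1 R w2 and w1 R w3 but not w2 R w3.
R is serial: every world has an R-successor.
(A) Box r -> Dia r is axiom D, which corresponds to seriality. R is serial — valid.
(B) the dual of axiom 4: valid iff R is transitive. R is not transitive — not valid.
(C) Dia r -> Box Dia r is axiom 5; it is valid on a frame exactly when R is euclidean. R is not euclidean, so not valid.
(D) Dia Box r -> r is the dual of axiom B, which corresponds to symmetry. R is symmetric — valid.

A, D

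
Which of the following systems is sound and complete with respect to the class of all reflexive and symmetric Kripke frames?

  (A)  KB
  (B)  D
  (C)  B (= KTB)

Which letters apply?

(A) KB is determined by the class of symmetric frames.
(B) D is determined by the class of serial frames.
(C) B (= KTB) is determined by exactly this class.

C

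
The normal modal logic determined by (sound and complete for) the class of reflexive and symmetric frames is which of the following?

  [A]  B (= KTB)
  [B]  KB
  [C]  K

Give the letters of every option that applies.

(A) B (= KTB) is determined by exactly this class.
(B) KB is determined by the class of symmetric frames.
(C) K is determined by the class of arbitrary frames.

A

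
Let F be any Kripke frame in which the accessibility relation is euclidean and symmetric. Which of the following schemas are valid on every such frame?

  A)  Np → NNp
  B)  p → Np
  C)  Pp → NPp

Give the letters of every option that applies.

A, C

A symmetric euclidean relation is transitive (uRv and vRw give vRu by symmetry, then uRw by the euclidean condition, applied at v).
(A) Np → NNp is axiom 4; it is valid on a frame exactly when R is transitive. Every such R is transitive, so valid.
(B) p → Np is equivalent to ◇p→p; it holds exactly when R ⊆ identity. Such an R need not be a subset of the identity — not valid.
(C) Pp → NPp is axiom 5; it is valid on a frame exactly when R is euclidean. Every such R is euclidean, so valid.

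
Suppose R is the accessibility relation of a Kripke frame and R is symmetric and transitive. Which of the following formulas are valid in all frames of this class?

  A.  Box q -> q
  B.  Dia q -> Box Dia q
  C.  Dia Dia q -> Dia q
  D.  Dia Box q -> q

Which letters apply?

A symmetric transitive relation is euclidean (uRv and uRw give vRu by symmetry, then vRw by transitivity).
(A) Box q -> q is axiom T; it is valid on a frame exactly when R is reflexive. Such an R need not be reflexive, so not valid.
(B) Dia q -> Box Dia q is axiom 5, which corresponds to the euclidean property. Every such R is euclidean — valid.
(C) the dual of axiom 4: valid iff R is transitive. Every such R is transitive — valid.
(D) Dia Box q -> q (the dual of axiom B) characterises the symmetric frames. Every such R is symmetric — valid.

B, C, D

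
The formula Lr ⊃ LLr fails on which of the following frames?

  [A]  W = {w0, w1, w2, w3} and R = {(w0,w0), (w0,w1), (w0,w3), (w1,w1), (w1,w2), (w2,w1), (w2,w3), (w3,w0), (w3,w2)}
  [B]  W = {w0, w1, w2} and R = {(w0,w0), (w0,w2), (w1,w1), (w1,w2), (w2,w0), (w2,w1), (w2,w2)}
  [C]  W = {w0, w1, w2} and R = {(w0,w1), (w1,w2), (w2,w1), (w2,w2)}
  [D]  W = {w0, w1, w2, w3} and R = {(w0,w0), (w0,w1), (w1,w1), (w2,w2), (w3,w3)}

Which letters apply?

The schema Lr ⊃ LLr is axiom 4; it is valid on a frame iff R is transitive.
(A) R is not transitive (w0 R w1 and w1 R w2 but not w0 R w2), so the schema fails here.
(B) R is not transitive (w0 R w2 and w2 R w1 but not w0 R w1), so the schema fails here.
(C) R is not transitive (w0 R w1 and w1 R w2 but not w0 R w2), so the schema fails here.
(D) R is transitive (R is closed under composition), so the schema is valid here.

A, B, C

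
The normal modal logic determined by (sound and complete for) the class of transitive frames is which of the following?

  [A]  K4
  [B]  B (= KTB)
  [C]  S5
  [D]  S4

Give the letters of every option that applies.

(A) K4 is determined by exactly this class.
(B) B (= KTB) is determined by the class of reflexive and symmetric frames.
(C) S5 is determined by the class of reflexive, symmetric, and transitive frames.
(D) S4 is determined by the class of reflexive and transitive frames.

A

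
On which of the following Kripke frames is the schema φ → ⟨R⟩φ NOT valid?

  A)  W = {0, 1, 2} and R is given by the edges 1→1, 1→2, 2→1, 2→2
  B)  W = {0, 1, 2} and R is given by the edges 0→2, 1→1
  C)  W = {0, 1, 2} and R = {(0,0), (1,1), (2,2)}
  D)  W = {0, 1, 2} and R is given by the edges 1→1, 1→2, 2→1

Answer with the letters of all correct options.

The schema φ → ⟨R⟩φ is the dual of axiom T; it is valid on a frame iff R is reflexive.
(A) R is not reflexive (not 0 R 0), so the schema fails here.
(B) R is not reflexive (not 0 R 0), so the schema fails here.
(C) R is reflexive (each world relates to itself), so the schema is valid here.
(D) R is not reflexive (not 0 R 0), so the schema fails here.

A, B, D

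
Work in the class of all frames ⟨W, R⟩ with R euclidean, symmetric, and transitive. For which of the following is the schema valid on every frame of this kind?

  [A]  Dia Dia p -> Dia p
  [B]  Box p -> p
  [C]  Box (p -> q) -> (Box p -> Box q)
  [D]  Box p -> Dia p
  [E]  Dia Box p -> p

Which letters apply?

(A) Dia Dia p -> Dia p is the dual of axiom 4, which corresponds to transitivity. Every such R is transitive — valid.
(B) Box p -> p is axiom T; it is valid on a frame exactly when R is reflexive. Such an R need not be reflexive, so not valid.
(C) this is just K, valid on every normal frame.
(D) Box p -> Dia p is axiom D; it is valid on a frame exactly when R is serial. Such an R need not be serial, so not valid.
(E) Dia Box p -> p (the dual of axiom B) characterises the symmetric frames. Every such R is symmetric — valid.

A, C, E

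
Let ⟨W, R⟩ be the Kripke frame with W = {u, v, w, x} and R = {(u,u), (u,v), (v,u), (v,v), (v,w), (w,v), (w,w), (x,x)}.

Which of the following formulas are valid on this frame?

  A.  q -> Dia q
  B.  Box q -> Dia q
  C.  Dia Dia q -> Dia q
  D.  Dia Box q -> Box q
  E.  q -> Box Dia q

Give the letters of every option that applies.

A, B, E

R is reflexive: each world relates to itself.
R is symmetric: every R-edge is matched by its reverse.
R is not transitive: u R v and v R w but not u R w.
R is not euclidean: v R u and v R w but not u R w.
R is serial: every world has an R-successor.
(A) q -> Dia q is the dual of axiom T; it is valid on a frame exactly when R is reflexive. R is reflexive, so valid.
(B) axiom D: valid iff R is serial. R is serial — valid.
(C) the dual of axiom 4: valid iff R is transitive. R is not transitive — not valid.
(D) the dual of axiom 5: valid iff R is euclidean. R is not euclidean — not valid.
(E) q -> Box Dia q is axiom B; it is valid on a frame exactly when R is symmetric. R is symmetric, so valid.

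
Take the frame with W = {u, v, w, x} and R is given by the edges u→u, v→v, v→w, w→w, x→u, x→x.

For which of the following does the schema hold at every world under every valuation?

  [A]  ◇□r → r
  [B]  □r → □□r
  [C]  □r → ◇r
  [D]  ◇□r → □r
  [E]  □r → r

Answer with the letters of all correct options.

R is reflexive: each world relates to itself.
R is not symmetric: v R w but not w R v.
R is transitive: R is closed under composition.
R is not euclidean: v R w and v R v but not w R v.
R is serial: every world has an R-successor.
(A) ◇□r → r (the dual of axiom B) characterises the symmetric frames. R is not symmetric — not valid.
(B) □r → □□r is axiom 4, which corresponds to transitivity. R is transitive — valid.
(C) □r → ◇r is axiom D; it is valid on a frame exactly when R is serial. R is serial, so valid.
(D) ◇□r → □r (the dual of axiom 5) characterises the euclidean frames. R is not euclidean — not valid.
(E) □r → r is axiom T, which corresponds to reflexivity. R is reflexive — valid.

B, C, E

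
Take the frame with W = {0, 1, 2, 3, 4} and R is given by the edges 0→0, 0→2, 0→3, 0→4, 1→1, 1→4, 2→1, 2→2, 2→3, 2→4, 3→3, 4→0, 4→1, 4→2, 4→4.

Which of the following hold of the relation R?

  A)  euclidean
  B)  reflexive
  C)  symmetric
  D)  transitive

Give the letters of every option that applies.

B

(A) not euclidean: 0 R 2 and 0 R 0 but not 2 R 0.
(B) reflexive: each world relates to itself.
(C) not symmetric: 0 R 2 but not 2 R 0.
(D) not transitive: 0 R 2 and 2 R 1 but not 0 R 1.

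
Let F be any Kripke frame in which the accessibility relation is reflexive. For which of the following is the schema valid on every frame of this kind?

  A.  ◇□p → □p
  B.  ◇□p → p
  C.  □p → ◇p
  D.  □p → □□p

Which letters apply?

C

A reflexive relation is serial.
(A) ◇□p → □p is the dual of axiom 5, which corresponds to the euclidean property. Such an R need not be euclidean — not valid.
(B) ◇□p → p (the dual of axiom B) characterises the symmetric frames. Such an R need not be symmetric — not valid.
(C) □p → ◇p is axiom D; it is valid on a frame exactly when R is serial. Every such R is serial, so valid.
(D) □p → □□p (axiom 4) characterises the transitive frames. Such an R need not be transitive — not valid.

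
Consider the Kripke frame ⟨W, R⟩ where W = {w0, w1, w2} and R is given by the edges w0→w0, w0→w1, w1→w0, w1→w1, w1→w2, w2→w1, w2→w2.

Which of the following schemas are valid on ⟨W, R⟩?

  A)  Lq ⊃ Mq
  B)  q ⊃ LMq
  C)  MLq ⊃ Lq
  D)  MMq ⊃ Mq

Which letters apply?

R is symmetric: every R-edge is matched by its reverse.
R is not transitive: w0 R w1 and w1 R w2 but not w0 R w2.
R is not euclidean: w1 R w0 and w1 R w2 but not w0 R w2.
R is serial: every world has an R-successor.
(A) axiom D: valid iff R is serial. R is serial — valid.
(B) q ⊃ LMq is axiom B; it is valid on a frame exactly when R is symmetric. R is symmetric, so valid.
(C) the dual of axiom 5: valid iff R is euclidean. R is not euclidean — not valid.
(D) MMq ⊃ Mq is the dual of axiom 4; it is valid on a frame exactly when R is transitive. R is not transitive, so not valid.

A, B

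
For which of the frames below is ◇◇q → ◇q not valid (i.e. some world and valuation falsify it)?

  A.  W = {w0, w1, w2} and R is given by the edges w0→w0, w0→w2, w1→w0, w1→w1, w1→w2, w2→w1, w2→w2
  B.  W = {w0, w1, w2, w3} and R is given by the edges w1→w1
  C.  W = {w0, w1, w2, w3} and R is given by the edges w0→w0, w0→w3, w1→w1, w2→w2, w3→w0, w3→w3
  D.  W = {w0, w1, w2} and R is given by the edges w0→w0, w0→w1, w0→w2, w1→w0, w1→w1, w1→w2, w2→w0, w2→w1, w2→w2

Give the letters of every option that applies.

A

The schema ◇◇q → ◇q is the dual of axiom 4; it is valid on a frame iff R is transitive.
(A) R is not transitive (w0 R w2 and w2 R w1 but not w0 R w1), so the schema fails here.
(B) R is transitive (R is closed under composition), so the schema is valid here.
(C) R is transitive (R is closed under composition), so the schema is valid here.
(D) R is transitive (R is closed under composition), so the schema is valid here.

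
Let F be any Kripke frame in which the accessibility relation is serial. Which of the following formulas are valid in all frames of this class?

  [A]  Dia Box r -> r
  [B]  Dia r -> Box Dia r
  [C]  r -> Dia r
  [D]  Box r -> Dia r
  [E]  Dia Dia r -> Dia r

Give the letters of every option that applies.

D

(A) the dual of axiom B: valid iff R is symmetric. Such an R need not be symmetric — not valid.
(B) Dia r -> Box Dia r is axiom 5; it is valid on a frame exactly when R is euclidean. Such an R need not be euclidean, so not valid.
(C) r -> Dia r is the dual of axiom T, which corresponds to reflexivity. Such an R need not be reflexive — not valid.
(D) Box r -> Dia r is axiom D; it is valid on a frame exactly when R is serial. Every such R is serial, so valid.
(E) the dual of axiom 4: valid iff R is transitive. Such an R need not be transitive — not valid.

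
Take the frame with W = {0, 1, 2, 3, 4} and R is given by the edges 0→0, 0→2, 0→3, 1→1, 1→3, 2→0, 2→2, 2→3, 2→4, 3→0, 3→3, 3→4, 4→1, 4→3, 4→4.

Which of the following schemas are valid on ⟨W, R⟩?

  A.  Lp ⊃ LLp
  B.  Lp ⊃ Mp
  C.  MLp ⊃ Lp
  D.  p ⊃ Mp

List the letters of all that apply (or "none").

R is reflexive: each world relates to itself.
R is not transitive: 0 R 2 and 2 R 4 but not 0 R 4.
R is not euclidean: 0 R 3 and 0 R 2 but not 3 R 2.
R is serial: every world has an R-successor.
(A) axiom 4: valid iff R is transitive. R is not transitive — not valid.
(B) Lp ⊃ Mp (axiom D) characterises the serial frames. R is serial — valid.
(C) MLp ⊃ Lp (the dual of axiom 5) characterises the euclidean frames. R is not euclidean — not valid.
(D) p ⊃ Mp is the dual of axiom T, which corresponds to reflexivity. R is reflexive — valid.

B, D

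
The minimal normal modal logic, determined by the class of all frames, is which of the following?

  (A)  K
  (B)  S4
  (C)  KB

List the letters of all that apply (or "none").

A

(A) K is determined by exactly this class.
(B) S4 is determined by the class of reflexive and transitive frames.
(C) KB is determined by the class of symmetric frames.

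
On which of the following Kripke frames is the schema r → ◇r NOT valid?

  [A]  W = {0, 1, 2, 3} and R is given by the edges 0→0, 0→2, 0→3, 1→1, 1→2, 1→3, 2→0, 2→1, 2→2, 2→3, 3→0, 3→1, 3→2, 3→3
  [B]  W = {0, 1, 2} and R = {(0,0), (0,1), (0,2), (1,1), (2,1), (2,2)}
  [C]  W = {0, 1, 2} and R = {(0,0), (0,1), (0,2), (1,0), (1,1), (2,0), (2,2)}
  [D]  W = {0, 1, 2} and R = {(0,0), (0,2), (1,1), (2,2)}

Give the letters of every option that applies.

none

The schema r → ◇r is the dual of axiom T; it is valid on a frame iff R is reflexive.
(A) R is reflexive (each world relates to itself), so the schema is valid here.
(B) R is reflexive (each world relates to itself), so the schema is valid here.
(C) R is reflexive (each world relates to itself), so the schema is valid here.
(D) R is reflexive (each world relates to itself), so the schema is valid here.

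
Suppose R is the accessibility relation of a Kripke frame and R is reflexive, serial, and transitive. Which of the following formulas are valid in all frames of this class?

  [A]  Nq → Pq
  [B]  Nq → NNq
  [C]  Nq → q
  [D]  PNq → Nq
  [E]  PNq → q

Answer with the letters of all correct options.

A, B, C

(A) Nq → Pq (axiom D) characterises the serial frames. Every such R is serial — valid.
(B) Nq → NNq is axiom 4; it is valid on a frame exactly when R is transitive. Every such R is transitive, so valid.
(C) Nq → q (axiom T) characterises the reflexive frames. Every such R is reflexive — valid.
(D) PNq → Nq is the dual of axiom 5, which corresponds to the euclidean property. Such an R need not be euclidean — not valid.
(E) PNq → q is the dual of axiom B; it is valid on a frame exactly when R is symmetric. Such an R need not be symmetric, so not valid.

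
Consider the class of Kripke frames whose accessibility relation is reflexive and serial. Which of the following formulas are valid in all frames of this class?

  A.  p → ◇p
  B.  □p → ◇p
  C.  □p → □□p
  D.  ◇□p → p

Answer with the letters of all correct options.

A, B

(A) p → ◇p is the dual of axiom T; it is valid on a frame exactly when R is reflexive. Every such R is reflexive, so valid.
(B) □p → ◇p is axiom D, which corresponds to seriality. Every such R is serial — valid.
(C) □p → □□p is axiom 4, which corresponds to transitivity. Such an R need not be transitive — not valid.
(D) the dual of axiom B: valid iff R is symmetric. Such an R need not be symmetric — not valid.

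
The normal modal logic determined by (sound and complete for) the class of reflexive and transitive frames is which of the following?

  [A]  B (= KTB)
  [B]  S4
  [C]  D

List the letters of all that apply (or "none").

B

(A) B (= KTB) is determined by the class of reflexive and symmetric frames.
(B) S4 is determined by exactly this class.
(C) D is determined by the class of serial frames.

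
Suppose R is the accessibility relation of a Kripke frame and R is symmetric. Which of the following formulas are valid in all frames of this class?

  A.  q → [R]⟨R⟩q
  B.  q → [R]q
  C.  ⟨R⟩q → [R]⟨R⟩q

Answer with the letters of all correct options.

A

(A) q → [R]⟨R⟩q (axiom B) characterises the symmetric frames. Every such R is symmetric — valid.
(B) q → [R]q is valid only on frames where every R-edge is a self-loop. Such an R need not be a subset of the identity — not valid.
(C) ⟨R⟩q → [R]⟨R⟩q is axiom 5; it is valid on a frame exactly when R is euclidean. Such an R need not be euclidean, so not valid.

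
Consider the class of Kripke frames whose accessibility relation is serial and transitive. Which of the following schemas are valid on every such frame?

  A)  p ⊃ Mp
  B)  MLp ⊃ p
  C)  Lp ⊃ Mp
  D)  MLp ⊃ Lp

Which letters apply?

(A) the dual of axiom T: valid iff R is reflexive. Such an R need not be reflexive — not valid.
(B) MLp ⊃ p is the dual of axiom B, which corresponds to symmetry. Such an R need not be symmetric — not valid.
(C) Lp ⊃ Mp (axiom D) characterises the serial frames. Every such R is serial — valid.
(D) MLp ⊃ Lp is the dual of axiom 5; it is valid on a frame exactly when R is euclidean. Such an R need not be euclidean, so not valid.

C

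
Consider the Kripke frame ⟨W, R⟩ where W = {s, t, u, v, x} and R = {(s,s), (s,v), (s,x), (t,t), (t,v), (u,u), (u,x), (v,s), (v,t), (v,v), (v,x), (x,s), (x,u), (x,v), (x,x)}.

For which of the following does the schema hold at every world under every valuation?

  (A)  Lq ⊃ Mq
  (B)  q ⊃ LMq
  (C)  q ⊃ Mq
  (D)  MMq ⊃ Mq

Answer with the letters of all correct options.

R is reflexive: each world relates to itself.
R is symmetric: every R-edge is matched by its reverse.
R is not transitive: s R v and v R t but not s R t.
R is serial: every world has an R-successor.
(A) Lq ⊃ Mq (axiom D) characterises the serial frames. R is serial — valid.
(B) q ⊃ LMq (axiom B) characterises the symmetric frames. R is symmetric — valid.
(C) the dual of axiom T: valid iff R is reflexive. R is reflexive — valid.
(D) the dual of axiom 4: valid iff R is transitive. R is not transitive — not valid.

A, B, C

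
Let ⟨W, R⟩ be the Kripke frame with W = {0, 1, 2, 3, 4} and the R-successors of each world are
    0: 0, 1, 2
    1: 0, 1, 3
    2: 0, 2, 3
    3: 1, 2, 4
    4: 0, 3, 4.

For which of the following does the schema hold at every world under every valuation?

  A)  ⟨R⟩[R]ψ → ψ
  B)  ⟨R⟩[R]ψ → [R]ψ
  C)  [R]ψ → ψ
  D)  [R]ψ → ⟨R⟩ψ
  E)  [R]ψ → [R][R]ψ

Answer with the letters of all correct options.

D

R is not reflexive: not 3 R 3.
R is not symmetric: 4 R 0 but not 0 R 4.
R is not transitive: 0 R 1 and 1 R 3 but not 0 R 3.
R is not euclidean: 0 R 1 and 0 R 2 but not 1 R 2.
R is serial: every world has an R-successor.
(A) ⟨R⟩[R]ψ → ψ (the dual of axiom B) characterises the symmetric frames. R is not symmetric — not valid.
(B) the dual of axiom 5: valid iff R is euclidean. R is not euclidean — not valid.
(C) axiom T: valid iff R is reflexive. R is not reflexive — not valid.
(D) [R]ψ → ⟨R⟩ψ is axiom D; it is valid on a frame exactly when R is serial. R is serial, so valid.
(E) axiom 4: valid iff R is transitive. R is not transitive — not valid.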